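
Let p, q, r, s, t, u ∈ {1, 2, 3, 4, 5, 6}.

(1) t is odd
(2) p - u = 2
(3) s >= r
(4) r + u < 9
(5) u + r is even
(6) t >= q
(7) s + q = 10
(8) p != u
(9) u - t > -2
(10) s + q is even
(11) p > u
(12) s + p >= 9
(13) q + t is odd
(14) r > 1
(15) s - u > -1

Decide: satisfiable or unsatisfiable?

The assignment p = 6, q = 4, r = 2, s = 6, t = 5, u = 4 works:
  constraint 2 holds since p - u = 2.
  constraint 4 holds since r + u = 6.
  constraint 7 holds since s + q = 10.
The rest check out directly.

Satisfiable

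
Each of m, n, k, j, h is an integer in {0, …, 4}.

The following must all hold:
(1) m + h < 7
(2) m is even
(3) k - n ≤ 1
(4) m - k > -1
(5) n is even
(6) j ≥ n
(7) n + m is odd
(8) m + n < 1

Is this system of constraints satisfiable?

Constraint 5 makes n even and constraint 2 makes m even, so n + m must be even. Constraint 7 says n + m is odd — contradiction.

Unsatisfiable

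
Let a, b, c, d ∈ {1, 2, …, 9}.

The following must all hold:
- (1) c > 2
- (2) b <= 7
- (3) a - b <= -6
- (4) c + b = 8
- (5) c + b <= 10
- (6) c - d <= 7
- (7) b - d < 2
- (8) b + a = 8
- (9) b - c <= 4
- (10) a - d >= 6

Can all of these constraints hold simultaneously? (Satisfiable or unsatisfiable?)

Unsatisfiable

Constraints 3, 6, 9, and 10 give c − b ≥ -4, b − a ≥ 6, a − d ≥ 6, d − c ≥ -7.
Adding all 4 inequalities: the left sides telescope to 0, and the right sides sum to (-4) + 6 + 6 + (-7) = 1. So 0 ≥ 1, which is false.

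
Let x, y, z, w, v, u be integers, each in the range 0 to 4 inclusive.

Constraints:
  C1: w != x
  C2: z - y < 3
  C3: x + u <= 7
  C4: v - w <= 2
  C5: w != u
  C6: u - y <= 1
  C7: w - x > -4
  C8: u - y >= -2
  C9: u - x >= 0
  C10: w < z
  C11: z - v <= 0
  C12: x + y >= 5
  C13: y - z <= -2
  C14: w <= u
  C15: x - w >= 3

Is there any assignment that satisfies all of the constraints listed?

Constraints 4, 6, 9, 11, 13, and 15 give u − x ≥ 0, x − w ≥ 3, w − v ≥ -2, v − z ≥ 0, z − y ≥ 2, y − u ≥ -1.
Adding all 6 inequalities: the left sides telescope to 0, and the right sides sum to 0 + 3 + (-2) + 0 + 2 + (-1) = 2. So 0 ≥ 2, which is false.

Unsatisfiable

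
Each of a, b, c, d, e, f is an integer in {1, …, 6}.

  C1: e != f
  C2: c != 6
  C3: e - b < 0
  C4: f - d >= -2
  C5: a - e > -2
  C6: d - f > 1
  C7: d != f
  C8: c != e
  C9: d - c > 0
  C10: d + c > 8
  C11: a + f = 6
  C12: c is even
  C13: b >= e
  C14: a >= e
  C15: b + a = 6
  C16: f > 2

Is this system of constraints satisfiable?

Setting (a, b, c, d, e, f) = (2, 4, 4, 6, 1, 4) satisfies everything: constraint 3: e - b = -3; constraint 4: f - d = -2; constraint 5: a - e = 1, and the others follow.

Satisfiable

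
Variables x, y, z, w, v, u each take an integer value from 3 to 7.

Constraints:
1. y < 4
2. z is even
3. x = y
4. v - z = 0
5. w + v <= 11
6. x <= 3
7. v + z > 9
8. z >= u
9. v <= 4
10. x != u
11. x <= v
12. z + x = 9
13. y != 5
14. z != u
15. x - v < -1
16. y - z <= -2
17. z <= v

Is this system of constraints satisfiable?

From constraints 9 and 17: z ≤ v ≤ 4. From constraint 6: x ≤ 3. Hence z + x ≤ 7. But constraint 12 requires z + x = 9, and 9 > 7. Contradiction.

Unsatisfiable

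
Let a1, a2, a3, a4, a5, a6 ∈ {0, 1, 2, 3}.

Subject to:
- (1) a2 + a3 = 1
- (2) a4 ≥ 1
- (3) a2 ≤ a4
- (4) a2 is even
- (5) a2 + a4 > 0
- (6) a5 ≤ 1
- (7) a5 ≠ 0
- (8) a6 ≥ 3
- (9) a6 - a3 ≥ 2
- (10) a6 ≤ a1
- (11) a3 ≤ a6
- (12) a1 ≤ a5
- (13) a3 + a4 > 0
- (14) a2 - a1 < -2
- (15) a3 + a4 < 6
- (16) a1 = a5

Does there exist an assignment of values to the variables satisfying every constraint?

From constraints 8 and 10: a1 ≥ a6 and a6 ≥ 3, so a1 ≥ 3. From constraints 6 and 12: a1 ≤ a5 and a5 ≤ 1, so a1 ≤ 1. But 1 < 3, so no value of a1 works.

Unsatisfiable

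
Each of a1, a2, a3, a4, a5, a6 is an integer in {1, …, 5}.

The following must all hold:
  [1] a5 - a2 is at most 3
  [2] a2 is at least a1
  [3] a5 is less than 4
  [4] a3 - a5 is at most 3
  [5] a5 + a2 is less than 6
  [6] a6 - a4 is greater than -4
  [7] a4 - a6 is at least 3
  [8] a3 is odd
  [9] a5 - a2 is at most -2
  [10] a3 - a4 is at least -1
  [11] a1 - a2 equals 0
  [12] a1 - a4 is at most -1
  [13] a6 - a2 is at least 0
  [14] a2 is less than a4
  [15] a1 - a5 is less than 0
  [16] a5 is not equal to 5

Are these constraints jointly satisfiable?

Constraints 4, 7, 9, 10, and 13 give a5 − a3 ≥ -3, a3 − a4 ≥ -1, a4 − a6 ≥ 3, a6 − a2 ≥ 0, a2 − a5 ≥ 2.
Adding all 5 inequalities: the left sides telescope to 0, and the right sides sum to (-3) + (-1) + 3 + 0 + 2 = 1. So 0 ≥ 1, which is false.

Unsatisfiable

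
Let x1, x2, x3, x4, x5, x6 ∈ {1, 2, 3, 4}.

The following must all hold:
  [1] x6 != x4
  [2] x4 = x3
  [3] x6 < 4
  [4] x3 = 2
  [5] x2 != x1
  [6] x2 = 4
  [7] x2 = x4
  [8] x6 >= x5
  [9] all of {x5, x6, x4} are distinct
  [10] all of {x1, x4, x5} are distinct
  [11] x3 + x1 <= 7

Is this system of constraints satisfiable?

Unsatisfiable

Constraint 6 fixes x2 = 4 and constraint 4 fixes x3 = 2. Constraints 2 and 7 give x2 = x4 = x3, so x2 = x3. But 4 ≠ 2 — contradiction.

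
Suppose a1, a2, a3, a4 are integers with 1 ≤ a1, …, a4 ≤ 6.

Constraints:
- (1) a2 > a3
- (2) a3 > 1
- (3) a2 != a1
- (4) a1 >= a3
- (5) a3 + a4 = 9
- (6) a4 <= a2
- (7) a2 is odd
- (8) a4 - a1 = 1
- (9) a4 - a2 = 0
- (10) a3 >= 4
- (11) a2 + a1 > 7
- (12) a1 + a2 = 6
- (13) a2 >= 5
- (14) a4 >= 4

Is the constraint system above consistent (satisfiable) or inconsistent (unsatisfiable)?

Unsatisfiable

From constraints 4 and 10: a1 ≥ a3 ≥ 4. From constraints 6 and 14: a2 ≥ a4 ≥ 4. Hence a1 + a2 ≥ 8. But constraint 12 requires a1 + a2 = 6, and 6 < 8. Contradiction.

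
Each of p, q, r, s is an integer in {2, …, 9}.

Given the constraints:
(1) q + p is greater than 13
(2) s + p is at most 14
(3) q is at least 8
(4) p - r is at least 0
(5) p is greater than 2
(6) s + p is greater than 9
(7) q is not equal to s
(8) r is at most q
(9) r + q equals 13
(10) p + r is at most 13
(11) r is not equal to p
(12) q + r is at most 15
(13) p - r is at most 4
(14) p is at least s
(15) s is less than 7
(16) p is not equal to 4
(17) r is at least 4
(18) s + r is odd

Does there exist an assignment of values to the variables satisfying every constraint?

Setting (p, q, r, s) = (6, 8, 5, 6) satisfies everything: constraint 1: q + p = 14; constraint 2: s + p = 12; constraint 4: p - r = 1, and the others follow.

Satisfiable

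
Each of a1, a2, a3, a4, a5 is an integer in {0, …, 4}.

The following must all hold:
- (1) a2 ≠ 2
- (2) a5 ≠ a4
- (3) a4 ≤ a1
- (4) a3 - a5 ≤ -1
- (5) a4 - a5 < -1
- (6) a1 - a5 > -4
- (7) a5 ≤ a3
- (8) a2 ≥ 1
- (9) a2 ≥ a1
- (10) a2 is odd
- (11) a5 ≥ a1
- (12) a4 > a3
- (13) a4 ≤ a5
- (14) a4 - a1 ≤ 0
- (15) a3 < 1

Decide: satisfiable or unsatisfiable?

Unsatisfiable

Constraints 3, 7, 11, and 12 give a1 ≤ a5, a5 ≤ a3, a3 < a4, a4 ≤ a1. Chaining: a1 ≤ a5 ≤ a3 < a4 ≤ a1, which forces a1 < a1 — impossible.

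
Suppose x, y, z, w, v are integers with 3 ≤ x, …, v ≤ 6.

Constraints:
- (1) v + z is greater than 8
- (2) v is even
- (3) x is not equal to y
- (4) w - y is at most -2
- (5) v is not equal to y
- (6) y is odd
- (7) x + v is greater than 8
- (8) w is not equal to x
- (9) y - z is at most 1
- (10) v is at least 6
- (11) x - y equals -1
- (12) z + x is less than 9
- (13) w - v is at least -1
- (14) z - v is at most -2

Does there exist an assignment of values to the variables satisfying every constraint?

Unsatisfiable

Constraints 4, 9, 13, and 14 give z − y ≥ -1, y − w ≥ 2, w − v ≥ -1, v − z ≥ 2.
Adding all 4 inequalities: the left sides telescope to 0, and the right sides sum to (-1) + 2 + (-1) + 2 = 2. So 0 ≥ 2, which is false.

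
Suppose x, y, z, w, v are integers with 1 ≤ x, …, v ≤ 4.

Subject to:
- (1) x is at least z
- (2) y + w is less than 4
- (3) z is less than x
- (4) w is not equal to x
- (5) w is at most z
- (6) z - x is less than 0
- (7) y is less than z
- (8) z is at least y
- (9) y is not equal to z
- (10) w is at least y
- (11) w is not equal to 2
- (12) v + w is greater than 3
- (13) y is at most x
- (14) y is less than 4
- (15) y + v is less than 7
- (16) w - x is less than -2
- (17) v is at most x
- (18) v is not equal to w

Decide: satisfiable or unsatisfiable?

Setting (x, y, z, w, v) = (4, 1, 3, 1, 4) satisfies everything: constraint 2: y + w = 2; constraint 6: z - x = -1; constraint 12: v + w = 5, and the others follow.

Satisfiable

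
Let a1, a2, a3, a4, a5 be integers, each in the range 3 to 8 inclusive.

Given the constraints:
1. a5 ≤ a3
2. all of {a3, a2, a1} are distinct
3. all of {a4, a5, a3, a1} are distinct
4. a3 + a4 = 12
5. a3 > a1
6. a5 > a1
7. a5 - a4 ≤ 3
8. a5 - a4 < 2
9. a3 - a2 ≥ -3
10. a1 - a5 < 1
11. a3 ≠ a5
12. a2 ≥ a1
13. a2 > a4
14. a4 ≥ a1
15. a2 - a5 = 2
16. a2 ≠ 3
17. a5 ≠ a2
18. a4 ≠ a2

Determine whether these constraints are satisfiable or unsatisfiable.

One satisfying assignment is a1 = 4, a2 = 8, a3 = 7, a4 = 5, a5 = 6.
For the less obvious constraints — constraint 4: a3 + a4 = 12; constraint 7: a5 - a4 = 1; constraint 8: a5 - a4 = 1 — and the others hold by inspection.

Satisfiable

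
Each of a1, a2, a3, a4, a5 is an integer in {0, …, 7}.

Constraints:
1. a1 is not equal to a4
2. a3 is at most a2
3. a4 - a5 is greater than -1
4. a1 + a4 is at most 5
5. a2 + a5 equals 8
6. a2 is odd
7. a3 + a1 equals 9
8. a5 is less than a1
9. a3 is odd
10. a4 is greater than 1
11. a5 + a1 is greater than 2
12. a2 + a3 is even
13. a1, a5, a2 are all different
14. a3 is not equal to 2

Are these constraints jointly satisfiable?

Satisfiable

The assignment a1 = 2, a2 = 7, a3 = 7, a4 = 3, a5 = 1 works:
  constraint 3 holds since a4 - a5 = 2.
  constraint 4 holds since a1 + a4 = 5.
The rest check out directly.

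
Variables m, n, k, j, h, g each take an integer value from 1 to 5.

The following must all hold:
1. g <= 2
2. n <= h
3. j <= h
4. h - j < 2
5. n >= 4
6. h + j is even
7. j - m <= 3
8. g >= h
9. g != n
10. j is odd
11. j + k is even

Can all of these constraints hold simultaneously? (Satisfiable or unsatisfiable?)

From constraints 2 and 5: h ≥ n and n ≥ 4, so h ≥ 4. From constraints 1 and 8: h ≤ g and g ≤ 2, so h ≤ 2. But 2 < 4, so no value of h works.

Unsatisfiable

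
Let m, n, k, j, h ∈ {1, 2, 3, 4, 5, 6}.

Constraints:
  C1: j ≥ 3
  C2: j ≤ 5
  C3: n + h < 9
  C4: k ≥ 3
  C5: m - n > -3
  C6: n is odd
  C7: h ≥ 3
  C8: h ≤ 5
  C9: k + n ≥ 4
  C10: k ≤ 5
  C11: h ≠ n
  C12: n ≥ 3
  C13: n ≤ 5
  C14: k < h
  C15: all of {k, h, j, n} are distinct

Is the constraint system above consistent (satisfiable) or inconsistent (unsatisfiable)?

Constraints 1, 2, 4, 7, 8, 10, 12, and 13 confine each of k, h, j, n to the 3 values {3, …, 5}.
Constraint 15 requires all 4 of them to be distinct, but only 3 values are available — impossible by the pigeonhole principle.

Unsatisfiable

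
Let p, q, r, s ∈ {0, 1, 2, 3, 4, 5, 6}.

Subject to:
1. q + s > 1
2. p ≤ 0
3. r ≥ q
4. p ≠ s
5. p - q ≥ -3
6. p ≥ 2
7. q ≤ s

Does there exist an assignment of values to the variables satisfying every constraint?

Unsatisfiable

From constraint 6: p ≥ 2. From constraint 2: p ≤ 0. But 0 < 2, so no value of p works.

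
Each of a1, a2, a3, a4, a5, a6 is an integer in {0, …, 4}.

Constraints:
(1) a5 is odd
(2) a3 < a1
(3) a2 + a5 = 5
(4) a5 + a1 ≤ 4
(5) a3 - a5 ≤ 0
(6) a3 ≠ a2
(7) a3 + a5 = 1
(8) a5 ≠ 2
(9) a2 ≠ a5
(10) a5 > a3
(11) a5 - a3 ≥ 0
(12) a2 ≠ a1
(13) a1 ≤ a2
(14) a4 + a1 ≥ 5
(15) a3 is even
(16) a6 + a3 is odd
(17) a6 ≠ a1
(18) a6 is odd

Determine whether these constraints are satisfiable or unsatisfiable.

Try a1 = 3, a2 = 4, a3 = 0, a4 = 3, a5 = 1, a6 = 1.
Check constraint 3: a2 + a5 = 5; constraint 4: a5 + a1 = 4; constraint 5: a3 - a5 = -1. The remaining constraints are straightforward to verify.

Satisfiable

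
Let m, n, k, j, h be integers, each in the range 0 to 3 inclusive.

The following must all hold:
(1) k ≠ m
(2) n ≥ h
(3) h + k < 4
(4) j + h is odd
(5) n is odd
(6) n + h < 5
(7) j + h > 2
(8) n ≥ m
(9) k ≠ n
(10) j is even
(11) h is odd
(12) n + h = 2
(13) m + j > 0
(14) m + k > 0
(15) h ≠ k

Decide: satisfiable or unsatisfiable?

Try m = 1, n = 1, k = 2, j = 2, h = 1.
Check constraint 3: h + k = 3; constraint 6: n + h = 2; constraint 7: j + h = 3. The remaining constraints are straightforward to verify.

Satisfiable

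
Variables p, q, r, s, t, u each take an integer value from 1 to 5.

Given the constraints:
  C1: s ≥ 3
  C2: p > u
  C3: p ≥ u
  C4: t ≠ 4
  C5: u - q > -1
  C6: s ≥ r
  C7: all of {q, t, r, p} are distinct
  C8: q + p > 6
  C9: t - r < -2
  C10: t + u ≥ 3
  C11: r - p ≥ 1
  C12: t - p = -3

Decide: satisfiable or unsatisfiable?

Take p = 4, q = 3, r = 5, s = 5, t = 1, u = 3. Then constraint 5: u - q = 0; constraint 8: q + p = 7; constraint 9: t - r = -4, and every other listed constraint is also met.

Satisfiable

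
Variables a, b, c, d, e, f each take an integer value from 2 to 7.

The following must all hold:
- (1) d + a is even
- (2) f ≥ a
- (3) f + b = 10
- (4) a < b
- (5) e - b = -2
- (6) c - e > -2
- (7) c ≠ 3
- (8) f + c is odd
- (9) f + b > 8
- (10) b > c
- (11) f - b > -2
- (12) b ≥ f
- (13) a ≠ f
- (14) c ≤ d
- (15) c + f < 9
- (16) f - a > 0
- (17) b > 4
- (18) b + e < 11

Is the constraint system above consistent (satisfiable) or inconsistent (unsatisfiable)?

The assignment a = 4, b = 5, c = 2, d = 4, e = 3, f = 5 works:
  constraint 3 holds since f + b = 10.
  constraint 5 holds since e - b = -2.
The rest check out directly.

Satisfiable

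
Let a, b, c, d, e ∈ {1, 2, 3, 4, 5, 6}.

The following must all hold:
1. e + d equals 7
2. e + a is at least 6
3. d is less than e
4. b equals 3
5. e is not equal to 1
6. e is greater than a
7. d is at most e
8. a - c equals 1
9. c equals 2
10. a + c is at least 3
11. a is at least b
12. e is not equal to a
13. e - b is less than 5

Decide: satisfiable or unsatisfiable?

One satisfying assignment is a = 3, b = 3, c = 2, d = 1, e = 6.
For the less obvious constraints — constraint 1: e + d = 7; constraint 2: e + a = 9 — and the others hold by inspection.

Satisfiable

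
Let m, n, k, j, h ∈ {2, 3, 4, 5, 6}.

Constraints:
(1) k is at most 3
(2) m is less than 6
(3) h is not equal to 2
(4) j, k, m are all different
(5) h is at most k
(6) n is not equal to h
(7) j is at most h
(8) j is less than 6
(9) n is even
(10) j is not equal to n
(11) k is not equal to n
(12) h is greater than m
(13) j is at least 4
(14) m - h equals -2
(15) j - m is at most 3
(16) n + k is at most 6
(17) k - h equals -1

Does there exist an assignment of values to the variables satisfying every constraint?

From constraints 7 and 13: h ≥ j and j ≥ 4, so h ≥ 4. From constraints 1 and 5: h ≤ k and k ≤ 3, so h ≤ 3. But 3 < 4, so no value of h works.

Unsatisfiable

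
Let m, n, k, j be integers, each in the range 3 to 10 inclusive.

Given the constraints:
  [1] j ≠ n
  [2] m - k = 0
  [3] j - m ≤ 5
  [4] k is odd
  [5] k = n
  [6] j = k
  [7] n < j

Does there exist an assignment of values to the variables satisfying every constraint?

Unsatisfiable

From constraints 5 and 6, j = k = n, so j = n. But constraint 1 says j ≠ n. Contradiction.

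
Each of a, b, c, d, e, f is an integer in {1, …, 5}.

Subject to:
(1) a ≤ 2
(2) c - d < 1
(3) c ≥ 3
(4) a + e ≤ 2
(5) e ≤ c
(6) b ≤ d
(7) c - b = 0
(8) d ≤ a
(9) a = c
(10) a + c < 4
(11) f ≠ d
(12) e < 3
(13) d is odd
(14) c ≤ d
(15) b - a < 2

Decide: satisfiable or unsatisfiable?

From constraints 3 and 14: d ≥ c and c ≥ 3, so d ≥ 3. From constraints 1 and 8: d ≤ a and a ≤ 2, so d ≤ 2. But 2 < 3, so no value of d works.

Unsatisfiable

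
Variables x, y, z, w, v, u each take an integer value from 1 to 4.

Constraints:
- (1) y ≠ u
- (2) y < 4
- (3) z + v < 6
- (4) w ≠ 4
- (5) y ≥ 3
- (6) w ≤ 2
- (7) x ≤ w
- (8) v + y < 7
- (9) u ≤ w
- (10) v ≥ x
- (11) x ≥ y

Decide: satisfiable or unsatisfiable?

From constraints 5 and 11: x ≥ y and y ≥ 3, so x ≥ 3. From constraints 6 and 7: x ≤ w and w ≤ 2, so x ≤ 2. But 2 < 3, so no value of x works.

Unsatisfiable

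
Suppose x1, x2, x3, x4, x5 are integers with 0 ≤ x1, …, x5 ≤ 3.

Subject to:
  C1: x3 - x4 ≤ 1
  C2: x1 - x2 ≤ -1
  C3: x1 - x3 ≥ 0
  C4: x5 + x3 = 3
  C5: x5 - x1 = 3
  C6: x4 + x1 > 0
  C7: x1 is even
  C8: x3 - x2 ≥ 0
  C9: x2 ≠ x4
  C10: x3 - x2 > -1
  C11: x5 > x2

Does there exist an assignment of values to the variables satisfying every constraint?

Constraints 2, 3, and 8 give x3 − x2 ≥ 0, x2 − x1 ≥ 1, x1 − x3 ≥ 0.
Adding all 3 inequalities: the left sides telescope to 0, and the right sides sum to 0 + 1 + 0 = 1. So 0 ≥ 1, which is false.

Unsatisfiable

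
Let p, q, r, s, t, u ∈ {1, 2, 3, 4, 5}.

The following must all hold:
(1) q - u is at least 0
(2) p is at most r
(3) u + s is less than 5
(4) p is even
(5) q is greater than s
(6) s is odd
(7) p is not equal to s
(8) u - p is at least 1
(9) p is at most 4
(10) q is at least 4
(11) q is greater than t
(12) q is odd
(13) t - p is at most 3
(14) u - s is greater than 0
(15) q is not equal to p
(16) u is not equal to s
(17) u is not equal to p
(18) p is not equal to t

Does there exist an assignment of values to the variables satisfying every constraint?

Satisfiable

Take p = 2, q = 5, r = 2, s = 1, t = 3, u = 3. Then constraint 1: q - u = 2; constraint 3: u + s = 4; constraint 8: u - p = 1, and every other listed constraint is also met.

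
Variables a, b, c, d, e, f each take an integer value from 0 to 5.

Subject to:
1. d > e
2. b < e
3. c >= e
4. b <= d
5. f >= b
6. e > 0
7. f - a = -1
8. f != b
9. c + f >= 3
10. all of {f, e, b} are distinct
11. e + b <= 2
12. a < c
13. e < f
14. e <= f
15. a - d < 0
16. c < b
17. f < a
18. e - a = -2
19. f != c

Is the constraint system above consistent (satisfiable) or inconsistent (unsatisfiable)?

Constraints 2, 12, 13, 16, and 17 give c < b, b < e, e < f, f < a, a < c. Chaining: c < b < e < f < a < c, which forces c < c — impossible.

Unsatisfiable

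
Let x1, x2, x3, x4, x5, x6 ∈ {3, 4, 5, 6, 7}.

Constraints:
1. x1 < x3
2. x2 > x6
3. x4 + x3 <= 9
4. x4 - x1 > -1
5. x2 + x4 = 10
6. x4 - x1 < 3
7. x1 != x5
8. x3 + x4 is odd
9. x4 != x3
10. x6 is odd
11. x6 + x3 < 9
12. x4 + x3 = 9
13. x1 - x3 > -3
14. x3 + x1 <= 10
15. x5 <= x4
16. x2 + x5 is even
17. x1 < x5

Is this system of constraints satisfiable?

Take x1 = 3, x2 = 6, x3 = 5, x4 = 4, x5 = 4, x6 = 3. Then constraint 3: x4 + x3 = 9; constraint 4: x4 - x1 = 1, and every other listed constraint is also met.

Satisfiable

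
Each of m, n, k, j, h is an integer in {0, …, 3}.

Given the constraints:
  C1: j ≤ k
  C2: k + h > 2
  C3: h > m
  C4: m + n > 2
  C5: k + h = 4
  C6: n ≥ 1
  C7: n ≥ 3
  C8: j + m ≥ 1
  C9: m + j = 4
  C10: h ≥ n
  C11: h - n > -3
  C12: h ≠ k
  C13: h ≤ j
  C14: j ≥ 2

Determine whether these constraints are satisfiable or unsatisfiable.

Unsatisfiable

From constraints 1 and 14: k ≥ j ≥ 2. From constraints 7 and 10: h ≥ n ≥ 3. Hence k + h ≥ 5. But constraint 5 requires k + h = 4, and 4 < 5. Contradiction.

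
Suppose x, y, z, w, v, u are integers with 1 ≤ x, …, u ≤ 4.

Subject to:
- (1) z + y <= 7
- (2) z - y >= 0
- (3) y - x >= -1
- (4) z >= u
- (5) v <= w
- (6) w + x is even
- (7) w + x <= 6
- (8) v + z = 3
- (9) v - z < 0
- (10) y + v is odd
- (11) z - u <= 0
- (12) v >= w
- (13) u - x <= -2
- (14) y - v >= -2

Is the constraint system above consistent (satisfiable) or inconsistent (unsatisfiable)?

Constraints 2, 3, 11, and 13 give x − u ≥ 2, u − z ≥ 0, z − y ≥ 0, y − x ≥ -1.
Adding all 4 inequalities: the left sides telescope to 0, and the right sides sum to 2 + 0 + 0 + (-1) = 1. So 0 ≥ 1, which is false.

Unsatisfiable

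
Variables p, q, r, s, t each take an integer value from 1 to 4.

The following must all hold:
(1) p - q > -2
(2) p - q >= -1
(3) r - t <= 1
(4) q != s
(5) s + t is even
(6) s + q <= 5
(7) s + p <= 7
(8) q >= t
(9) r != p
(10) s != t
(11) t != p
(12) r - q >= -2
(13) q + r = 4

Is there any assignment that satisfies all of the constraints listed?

The assignment p = 4, q = 3, r = 1, s = 1, t = 3 works:
  constraint 1 holds since p - q = 1.
  constraint 2 holds since p - q = 1.
The rest check out directly.

Satisfiable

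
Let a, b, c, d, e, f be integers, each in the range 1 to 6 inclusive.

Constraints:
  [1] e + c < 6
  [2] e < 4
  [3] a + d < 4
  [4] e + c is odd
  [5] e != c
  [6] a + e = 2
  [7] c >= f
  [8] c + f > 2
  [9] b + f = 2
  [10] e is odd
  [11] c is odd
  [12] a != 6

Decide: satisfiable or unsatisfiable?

Unsatisfiable

Constraint 10 makes e odd and constraint 11 makes c odd, so e + c must be even. Constraint 4 says e + c is odd — contradiction.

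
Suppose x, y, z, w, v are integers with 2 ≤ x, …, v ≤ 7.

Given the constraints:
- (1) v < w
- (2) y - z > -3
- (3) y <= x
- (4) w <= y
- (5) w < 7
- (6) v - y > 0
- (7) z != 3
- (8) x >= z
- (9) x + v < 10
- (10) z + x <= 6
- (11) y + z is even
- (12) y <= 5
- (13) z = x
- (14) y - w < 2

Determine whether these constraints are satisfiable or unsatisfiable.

Unsatisfiable

Constraints 1, 4, and 6 give w ≤ y, y < v, v < w. Chaining: w ≤ y < v < w, which forces w < w — impossible.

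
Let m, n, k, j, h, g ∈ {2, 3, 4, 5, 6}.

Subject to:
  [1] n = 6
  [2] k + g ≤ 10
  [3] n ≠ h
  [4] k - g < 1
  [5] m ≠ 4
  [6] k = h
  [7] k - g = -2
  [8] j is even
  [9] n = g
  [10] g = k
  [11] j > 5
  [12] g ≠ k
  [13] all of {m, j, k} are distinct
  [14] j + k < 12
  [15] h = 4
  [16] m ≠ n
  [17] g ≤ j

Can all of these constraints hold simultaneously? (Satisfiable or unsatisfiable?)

Unsatisfiable

Constraint 1 fixes n = 6 and constraint 15 fixes h = 4. Constraints 6, 9, and 10 give n = g = k = h, so n = h. But 6 ≠ 4 — contradiction.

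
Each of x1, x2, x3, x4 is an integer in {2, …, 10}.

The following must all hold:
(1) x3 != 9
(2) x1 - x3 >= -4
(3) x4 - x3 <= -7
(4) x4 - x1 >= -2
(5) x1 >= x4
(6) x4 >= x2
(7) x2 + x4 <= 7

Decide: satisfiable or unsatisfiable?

Constraints 2, 3, and 4 give x3 − x4 ≥ 7, x4 − x1 ≥ -2, x1 − x3 ≥ -4.
Adding all 3 inequalities: the left sides telescope to 0, and the right sides sum to 7 + (-2) + (-4) = 1. So 0 ≥ 1, which is false.

Unsatisfiable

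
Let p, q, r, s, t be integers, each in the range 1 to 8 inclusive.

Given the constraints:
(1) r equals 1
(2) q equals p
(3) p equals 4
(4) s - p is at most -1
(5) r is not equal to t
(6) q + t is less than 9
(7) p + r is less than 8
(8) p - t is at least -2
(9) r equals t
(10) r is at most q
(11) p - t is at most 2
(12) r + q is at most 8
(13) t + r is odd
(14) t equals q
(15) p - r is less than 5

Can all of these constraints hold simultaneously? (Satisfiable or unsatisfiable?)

Unsatisfiable

Constraint 1 fixes r = 1 and constraint 3 fixes p = 4. Constraints 2, 9, and 14 give r = t = q = p, so r = p. But 1 ≠ 4 — contradiction.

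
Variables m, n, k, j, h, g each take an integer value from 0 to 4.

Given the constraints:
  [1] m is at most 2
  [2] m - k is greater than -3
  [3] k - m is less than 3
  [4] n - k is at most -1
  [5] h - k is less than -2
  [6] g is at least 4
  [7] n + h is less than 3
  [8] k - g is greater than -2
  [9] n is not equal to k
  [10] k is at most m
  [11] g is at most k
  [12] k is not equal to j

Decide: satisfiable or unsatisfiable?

Unsatisfiable

From constraints 6 and 11: k ≥ g and g ≥ 4, so k ≥ 4. From constraints 1 and 10: k ≤ m and m ≤ 2, so k ≤ 2. But 2 < 4, so no value of k works.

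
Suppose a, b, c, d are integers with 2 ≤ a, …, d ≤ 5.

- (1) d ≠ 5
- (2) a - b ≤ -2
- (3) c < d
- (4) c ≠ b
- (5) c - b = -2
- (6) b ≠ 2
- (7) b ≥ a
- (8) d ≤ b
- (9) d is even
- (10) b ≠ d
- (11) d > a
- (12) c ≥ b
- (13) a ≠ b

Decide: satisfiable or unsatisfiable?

Constraints 3, 8, and 12 give b ≤ c, c < d, d ≤ b. Chaining: b ≤ c < d ≤ b, which forces b < b — impossible.

Unsatisfiable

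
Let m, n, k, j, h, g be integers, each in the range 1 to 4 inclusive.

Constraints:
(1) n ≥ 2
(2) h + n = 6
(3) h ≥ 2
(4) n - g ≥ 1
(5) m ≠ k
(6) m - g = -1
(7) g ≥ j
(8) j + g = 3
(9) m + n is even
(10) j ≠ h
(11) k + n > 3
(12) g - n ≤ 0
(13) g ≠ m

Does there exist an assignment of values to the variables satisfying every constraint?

One satisfying assignment is m = 1, n = 3, k = 2, j = 1, h = 3, g = 2.
For the less obvious constraints — constraint 2: h + n = 6; constraint 4: n - g = 1 — and the others hold by inspection.

Satisfiable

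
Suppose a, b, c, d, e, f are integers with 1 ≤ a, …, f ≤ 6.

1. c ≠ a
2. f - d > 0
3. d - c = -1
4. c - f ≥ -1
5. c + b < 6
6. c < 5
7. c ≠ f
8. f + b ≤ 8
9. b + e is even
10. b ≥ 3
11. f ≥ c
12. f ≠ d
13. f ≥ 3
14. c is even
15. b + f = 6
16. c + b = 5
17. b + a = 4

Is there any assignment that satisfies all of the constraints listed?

Try a = 1, b = 3, c = 2, d = 1, e = 3, f = 3.
Check constraint 2: f - d = 2; constraint 3: d - c = -1; constraint 4: c - f = -1. The remaining constraints are straightforward to verify.

Satisfiable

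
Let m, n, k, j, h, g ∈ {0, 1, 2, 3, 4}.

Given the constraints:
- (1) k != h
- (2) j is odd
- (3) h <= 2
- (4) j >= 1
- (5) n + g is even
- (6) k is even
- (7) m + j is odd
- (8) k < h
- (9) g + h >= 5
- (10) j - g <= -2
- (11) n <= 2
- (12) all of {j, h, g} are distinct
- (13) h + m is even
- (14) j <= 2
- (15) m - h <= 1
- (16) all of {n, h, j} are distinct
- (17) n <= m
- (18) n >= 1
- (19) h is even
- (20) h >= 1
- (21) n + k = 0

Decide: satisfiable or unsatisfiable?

Unsatisfiable

Constraints 3, 4, 11, 14, 18, and 20 confine each of n, h, j to the 2 values {1, 2}.
Constraint 16 requires all 3 of them to be distinct, but only 2 values are available — impossible by the pigeonhole principle.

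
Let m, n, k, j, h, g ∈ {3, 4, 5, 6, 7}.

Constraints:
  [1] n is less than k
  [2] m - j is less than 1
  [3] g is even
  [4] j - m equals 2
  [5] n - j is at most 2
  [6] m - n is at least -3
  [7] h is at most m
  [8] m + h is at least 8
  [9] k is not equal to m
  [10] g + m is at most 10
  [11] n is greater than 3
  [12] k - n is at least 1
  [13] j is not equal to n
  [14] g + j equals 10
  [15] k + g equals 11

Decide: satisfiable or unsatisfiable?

Setting (m, n, k, j, h, g) = (4, 5, 7, 6, 4, 4) satisfies everything: constraint 2: m - j = -2; constraint 4: j - m = 2; constraint 5: n - j = -1, and the others follow.

Satisfiable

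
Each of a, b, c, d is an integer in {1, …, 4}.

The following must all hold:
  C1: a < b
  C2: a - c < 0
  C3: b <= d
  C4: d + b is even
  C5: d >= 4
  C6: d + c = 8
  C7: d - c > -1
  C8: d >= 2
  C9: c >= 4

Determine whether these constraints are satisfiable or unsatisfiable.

Satisfiable

Setting (a, b, c, d) = (3, 4, 4, 4) satisfies everything: constraint 2: a - c = -1; constraint 6: d + c = 8, and the others follow.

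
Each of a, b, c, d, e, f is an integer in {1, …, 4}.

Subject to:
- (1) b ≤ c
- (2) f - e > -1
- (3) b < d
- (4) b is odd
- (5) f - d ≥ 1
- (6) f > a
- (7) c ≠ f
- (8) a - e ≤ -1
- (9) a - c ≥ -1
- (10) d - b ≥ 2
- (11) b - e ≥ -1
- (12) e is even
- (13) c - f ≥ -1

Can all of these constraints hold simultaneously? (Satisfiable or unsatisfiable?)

Constraints 5, 8, 9, 10, 11, and 13 give d − b ≥ 2, b − e ≥ -1, e − a ≥ 1, a − c ≥ -1, c − f ≥ -1, f − d ≥ 1.
Adding all 6 inequalities: the left sides telescope to 0, and the right sides sum to 2 + (-1) + 1 + (-1) + (-1) + 1 = 1. So 0 ≥ 1, which is false.

Unsatisfiable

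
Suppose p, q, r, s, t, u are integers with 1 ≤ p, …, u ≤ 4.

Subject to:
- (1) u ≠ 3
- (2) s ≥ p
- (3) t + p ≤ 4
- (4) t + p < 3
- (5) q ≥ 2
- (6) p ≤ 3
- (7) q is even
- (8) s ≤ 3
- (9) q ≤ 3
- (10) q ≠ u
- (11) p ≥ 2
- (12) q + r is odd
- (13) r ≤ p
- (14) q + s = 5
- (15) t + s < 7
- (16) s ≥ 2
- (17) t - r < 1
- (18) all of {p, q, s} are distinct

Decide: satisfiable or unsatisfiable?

Constraints 5, 6, 8, 9, 11, and 16 confine each of p, q, s to the 2 values {2, 3}.
Constraint 18 requires all 3 of them to be distinct, but only 2 values are available — impossible by the pigeonhole principle.

Unsatisfiable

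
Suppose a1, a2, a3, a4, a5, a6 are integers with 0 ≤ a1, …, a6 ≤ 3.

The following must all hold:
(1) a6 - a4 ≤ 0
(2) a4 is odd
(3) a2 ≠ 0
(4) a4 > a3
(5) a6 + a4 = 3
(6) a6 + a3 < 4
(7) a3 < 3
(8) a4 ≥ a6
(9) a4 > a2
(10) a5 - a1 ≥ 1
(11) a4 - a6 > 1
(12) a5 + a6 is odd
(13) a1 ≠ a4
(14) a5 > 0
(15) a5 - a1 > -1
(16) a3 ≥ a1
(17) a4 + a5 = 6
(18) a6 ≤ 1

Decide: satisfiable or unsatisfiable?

Satisfiable

Take a1 = 1, a2 = 1, a3 = 2, a4 = 3, a5 = 3, a6 = 0. Then constraint 1: a6 - a4 = -3; constraint 5: a6 + a4 = 3; constraint 6: a6 + a3 = 2, and every other listed constraint is also met.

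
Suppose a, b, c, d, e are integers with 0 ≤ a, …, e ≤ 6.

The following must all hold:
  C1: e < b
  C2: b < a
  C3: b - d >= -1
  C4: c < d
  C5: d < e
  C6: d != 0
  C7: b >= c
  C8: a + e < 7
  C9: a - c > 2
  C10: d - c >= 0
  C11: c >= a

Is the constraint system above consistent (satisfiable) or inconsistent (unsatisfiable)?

Constraints 1, 2, 5, 10, and 11 give c ≤ d, d < e, e < b, b < a, a ≤ c. Chaining: c ≤ d < e < b < a ≤ c, which forces c < c — impossible.

Unsatisfiable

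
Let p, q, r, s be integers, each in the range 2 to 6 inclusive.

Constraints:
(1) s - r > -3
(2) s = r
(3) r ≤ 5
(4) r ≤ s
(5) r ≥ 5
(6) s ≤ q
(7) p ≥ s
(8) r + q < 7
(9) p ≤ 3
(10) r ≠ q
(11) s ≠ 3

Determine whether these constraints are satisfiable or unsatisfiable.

From constraints 4 and 5: s ≥ r and r ≥ 5, so s ≥ 5. From constraints 7 and 9: s ≤ p and p ≤ 3, so s ≤ 3. But 3 < 5, so no value of s works.

Unsatisfiable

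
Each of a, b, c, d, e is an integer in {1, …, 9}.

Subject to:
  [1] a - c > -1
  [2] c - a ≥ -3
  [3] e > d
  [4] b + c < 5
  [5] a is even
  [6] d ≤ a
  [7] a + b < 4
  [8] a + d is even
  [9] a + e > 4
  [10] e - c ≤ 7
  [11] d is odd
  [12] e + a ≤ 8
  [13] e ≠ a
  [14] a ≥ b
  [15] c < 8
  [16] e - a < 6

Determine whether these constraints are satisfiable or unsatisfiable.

Unsatisfiable

Constraint 5 makes a even and constraint 11 makes d odd, so a + d must be odd. Constraint 8 says a + d is even — contradiction.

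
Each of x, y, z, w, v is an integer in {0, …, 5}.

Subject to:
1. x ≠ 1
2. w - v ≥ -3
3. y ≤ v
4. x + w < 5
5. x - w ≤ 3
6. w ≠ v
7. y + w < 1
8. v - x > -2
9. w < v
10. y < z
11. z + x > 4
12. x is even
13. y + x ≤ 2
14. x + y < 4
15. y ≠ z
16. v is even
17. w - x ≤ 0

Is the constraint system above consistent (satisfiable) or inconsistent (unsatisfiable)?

Satisfiable

Take x = 2, y = 0, z = 5, w = 0, v = 2. Then constraint 2: w - v = -2; constraint 4: x + w = 2; constraint 5: x - w = 2, and every other listed constraint is also met.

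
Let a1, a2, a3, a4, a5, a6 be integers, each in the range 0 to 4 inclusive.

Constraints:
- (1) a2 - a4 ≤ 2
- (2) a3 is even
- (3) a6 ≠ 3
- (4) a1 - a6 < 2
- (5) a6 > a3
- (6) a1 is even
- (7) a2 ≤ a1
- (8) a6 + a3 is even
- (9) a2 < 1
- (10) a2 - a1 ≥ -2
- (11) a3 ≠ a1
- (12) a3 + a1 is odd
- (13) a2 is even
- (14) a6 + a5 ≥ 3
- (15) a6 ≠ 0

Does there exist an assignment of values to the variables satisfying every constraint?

Constraint 2 makes a3 even and constraint 6 makes a1 even, so a3 + a1 must be even. Constraint 12 says a3 + a1 is odd — contradiction.

Unsatisfiable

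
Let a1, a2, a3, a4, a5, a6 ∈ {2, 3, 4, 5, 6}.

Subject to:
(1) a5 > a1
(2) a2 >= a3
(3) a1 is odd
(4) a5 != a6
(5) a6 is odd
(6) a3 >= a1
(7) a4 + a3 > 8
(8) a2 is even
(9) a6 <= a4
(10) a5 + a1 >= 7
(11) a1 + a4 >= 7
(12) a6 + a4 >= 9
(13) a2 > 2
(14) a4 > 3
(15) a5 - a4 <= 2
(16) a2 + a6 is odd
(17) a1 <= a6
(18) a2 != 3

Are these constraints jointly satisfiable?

One satisfying assignment is a1 = 3, a2 = 6, a3 = 5, a4 = 6, a5 = 5, a6 = 3.
For the less obvious constraints — constraint 7: a4 + a3 = 11; constraint 10: a5 + a1 = 8; constraint 11: a1 + a4 = 9 — and the others hold by inspection.

Satisfiable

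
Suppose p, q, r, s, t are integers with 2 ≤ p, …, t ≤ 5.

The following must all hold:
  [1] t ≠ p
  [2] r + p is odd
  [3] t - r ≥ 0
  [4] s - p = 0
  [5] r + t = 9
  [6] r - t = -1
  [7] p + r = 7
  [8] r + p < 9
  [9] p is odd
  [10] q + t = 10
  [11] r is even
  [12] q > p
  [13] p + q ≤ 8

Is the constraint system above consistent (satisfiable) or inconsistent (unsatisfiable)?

One satisfying assignment is p = 3, q = 5, r = 4, s = 3, t = 5.
For the less obvious constraints — constraint 3: t - r = 1; constraint 4: s - p = 0 — and the others hold by inspection.

Satisfiable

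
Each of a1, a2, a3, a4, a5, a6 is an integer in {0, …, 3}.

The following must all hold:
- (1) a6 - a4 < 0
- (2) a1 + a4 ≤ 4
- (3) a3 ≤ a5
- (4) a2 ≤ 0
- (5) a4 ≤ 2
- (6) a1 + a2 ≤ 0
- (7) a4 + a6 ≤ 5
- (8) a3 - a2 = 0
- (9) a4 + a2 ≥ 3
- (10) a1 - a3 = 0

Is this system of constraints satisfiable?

From constraint 5: a4 ≤ 2. From constraint 4: a2 ≤ 0. Hence a4 + a2 ≤ 2. But constraint 9 requires a4 + a2 ≥ 3, and 3 > 2. Contradiction.

Unsatisfiable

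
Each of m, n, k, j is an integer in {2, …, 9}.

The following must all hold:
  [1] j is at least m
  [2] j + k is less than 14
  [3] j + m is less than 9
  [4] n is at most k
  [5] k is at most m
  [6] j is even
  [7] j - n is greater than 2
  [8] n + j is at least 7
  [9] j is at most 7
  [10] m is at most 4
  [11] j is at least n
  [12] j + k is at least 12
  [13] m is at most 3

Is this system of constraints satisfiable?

From constraint 9: j ≤ 7. From constraints 5 and 13: k ≤ m ≤ 3. Hence j + k ≤ 10. But constraint 12 requires j + k ≥ 12, and 12 > 10. Contradiction.

Unsatisfiable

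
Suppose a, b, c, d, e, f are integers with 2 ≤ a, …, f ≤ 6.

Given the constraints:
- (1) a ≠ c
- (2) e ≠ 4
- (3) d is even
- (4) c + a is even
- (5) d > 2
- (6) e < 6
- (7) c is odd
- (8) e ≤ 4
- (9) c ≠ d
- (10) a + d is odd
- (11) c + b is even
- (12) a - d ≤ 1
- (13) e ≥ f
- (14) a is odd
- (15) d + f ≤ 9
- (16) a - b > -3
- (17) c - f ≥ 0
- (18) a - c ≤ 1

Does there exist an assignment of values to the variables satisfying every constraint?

Try a = 3, b = 3, c = 5, d = 4, e = 3, f = 3.
Check constraint 12: a - d = -1; constraint 15: d + f = 7; constraint 16: a - b = 0. The remaining constraints are straightforward to verify.

Satisfiable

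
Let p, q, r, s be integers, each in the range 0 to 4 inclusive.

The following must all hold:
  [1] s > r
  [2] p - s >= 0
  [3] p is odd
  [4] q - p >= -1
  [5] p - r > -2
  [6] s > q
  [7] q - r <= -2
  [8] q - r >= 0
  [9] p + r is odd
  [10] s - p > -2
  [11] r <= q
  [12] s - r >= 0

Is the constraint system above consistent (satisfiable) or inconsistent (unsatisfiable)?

Constraints 2, 4, 7, and 12 give p − s ≥ 0, s − r ≥ 0, r − q ≥ 2, q − p ≥ -1.
Adding all 4 inequalities: the left sides telescope to 0, and the right sides sum to 0 + 0 + 2 + (-1) = 1. So 0 ≥ 1, which is false.

Unsatisfiable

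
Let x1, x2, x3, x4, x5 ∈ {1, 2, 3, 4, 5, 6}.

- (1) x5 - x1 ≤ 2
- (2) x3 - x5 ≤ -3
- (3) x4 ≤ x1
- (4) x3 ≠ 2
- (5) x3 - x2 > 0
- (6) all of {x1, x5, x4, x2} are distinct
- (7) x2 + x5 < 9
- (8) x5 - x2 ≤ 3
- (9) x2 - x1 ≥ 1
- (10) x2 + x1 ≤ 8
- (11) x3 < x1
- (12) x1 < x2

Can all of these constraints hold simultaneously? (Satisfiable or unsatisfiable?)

Constraints 5, 11, and 12 give x1 < x2, x2 < x3, x3 < x1. Chaining: x1 < x2 < x3 < x1, which forces x1 < x1 — impossible.

Unsatisfiable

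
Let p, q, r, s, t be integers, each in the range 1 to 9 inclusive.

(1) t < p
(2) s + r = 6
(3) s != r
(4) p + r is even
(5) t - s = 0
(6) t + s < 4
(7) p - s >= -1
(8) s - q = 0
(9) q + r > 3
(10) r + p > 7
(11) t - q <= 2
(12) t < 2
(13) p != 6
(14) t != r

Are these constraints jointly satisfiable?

Satisfiable

Try p = 3, q = 1, r = 5, s = 1, t = 1.
Check constraint 2: s + r = 6; constraint 5: t - s = 0. The remaining constraints are straightforward to verify.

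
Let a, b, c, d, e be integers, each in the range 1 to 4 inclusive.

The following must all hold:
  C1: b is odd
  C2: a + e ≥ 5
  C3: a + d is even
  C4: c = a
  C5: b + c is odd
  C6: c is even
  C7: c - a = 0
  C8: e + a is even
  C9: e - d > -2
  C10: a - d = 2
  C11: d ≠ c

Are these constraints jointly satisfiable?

Satisfiable

Try a = 4, b = 3, c = 4, d = 2, e = 2.
Check constraint 2: a + e = 6; constraint 7: c - a = 0; constraint 9: e - d = 0. The remaining constraints are straightforward to verify.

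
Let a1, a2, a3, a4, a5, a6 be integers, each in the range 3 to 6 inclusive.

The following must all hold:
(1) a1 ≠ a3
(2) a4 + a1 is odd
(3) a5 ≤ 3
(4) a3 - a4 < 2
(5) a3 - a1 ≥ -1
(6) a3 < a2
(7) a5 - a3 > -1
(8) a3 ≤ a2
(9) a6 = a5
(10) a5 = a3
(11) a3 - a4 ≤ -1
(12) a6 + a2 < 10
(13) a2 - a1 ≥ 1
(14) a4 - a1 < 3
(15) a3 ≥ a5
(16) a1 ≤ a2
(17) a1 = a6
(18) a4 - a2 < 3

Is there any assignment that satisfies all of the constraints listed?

Unsatisfiable

From constraints 9, 10, and 17, a1 = a6 = a5 = a3, so a1 = a3. But constraint 1 says a1 ≠ a3. Contradiction.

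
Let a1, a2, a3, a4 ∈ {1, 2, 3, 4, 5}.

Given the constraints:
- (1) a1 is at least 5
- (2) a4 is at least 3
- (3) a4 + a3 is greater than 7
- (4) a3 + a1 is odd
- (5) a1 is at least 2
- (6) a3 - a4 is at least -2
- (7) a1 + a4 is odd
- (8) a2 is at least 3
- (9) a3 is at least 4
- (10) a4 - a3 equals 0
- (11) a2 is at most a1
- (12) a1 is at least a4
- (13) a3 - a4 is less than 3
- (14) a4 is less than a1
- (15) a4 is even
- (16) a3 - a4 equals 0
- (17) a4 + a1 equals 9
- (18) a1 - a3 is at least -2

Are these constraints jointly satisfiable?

Setting (a1, a2, a3, a4) = (5, 4, 4, 4) satisfies everything: constraint 3: a4 + a3 = 8; constraint 6: a3 - a4 = 0, and the others follow.

Satisfiable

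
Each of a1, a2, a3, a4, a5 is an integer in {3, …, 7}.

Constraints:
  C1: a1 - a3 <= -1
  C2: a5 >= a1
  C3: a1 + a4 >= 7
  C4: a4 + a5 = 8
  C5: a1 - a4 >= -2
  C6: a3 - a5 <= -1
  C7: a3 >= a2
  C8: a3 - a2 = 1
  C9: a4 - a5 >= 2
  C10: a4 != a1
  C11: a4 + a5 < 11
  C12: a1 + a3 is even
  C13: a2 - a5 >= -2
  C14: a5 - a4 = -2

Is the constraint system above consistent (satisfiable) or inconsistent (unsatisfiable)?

Constraints 1, 5, 6, and 9 give a5 − a3 ≥ 1, a3 − a1 ≥ 1, a1 − a4 ≥ -2, a4 − a5 ≥ 2.
Adding all 4 inequalities: the left sides telescope to 0, and the right sides sum to 1 + 1 + (-2) + 2 = 2. So 0 ≥ 2, which is false.

Unsatisfiable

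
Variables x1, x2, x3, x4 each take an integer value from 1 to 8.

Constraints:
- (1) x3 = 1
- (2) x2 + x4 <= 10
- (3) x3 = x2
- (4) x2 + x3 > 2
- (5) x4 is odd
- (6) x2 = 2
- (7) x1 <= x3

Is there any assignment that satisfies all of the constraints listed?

Unsatisfiable

Constraint 1 fixes x3 = 1 and constraint 6 fixes x2 = 2, but constraint 3 requires x3 = x2. Since 1 ≠ 2, contradiction.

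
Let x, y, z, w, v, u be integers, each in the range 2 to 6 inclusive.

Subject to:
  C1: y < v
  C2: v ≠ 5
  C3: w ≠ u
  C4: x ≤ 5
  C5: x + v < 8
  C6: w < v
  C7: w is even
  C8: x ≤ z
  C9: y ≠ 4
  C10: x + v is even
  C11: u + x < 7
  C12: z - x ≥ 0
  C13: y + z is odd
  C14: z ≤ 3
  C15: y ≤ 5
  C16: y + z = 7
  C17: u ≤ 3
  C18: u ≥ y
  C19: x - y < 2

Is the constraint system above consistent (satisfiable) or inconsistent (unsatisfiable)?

From constraints 17 and 18: y ≤ u ≤ 3. From constraint 14: z ≤ 3. Hence y + z ≤ 6. But constraint 16 requires y + z = 7, and 7 > 6. Contradiction.

Unsatisfiable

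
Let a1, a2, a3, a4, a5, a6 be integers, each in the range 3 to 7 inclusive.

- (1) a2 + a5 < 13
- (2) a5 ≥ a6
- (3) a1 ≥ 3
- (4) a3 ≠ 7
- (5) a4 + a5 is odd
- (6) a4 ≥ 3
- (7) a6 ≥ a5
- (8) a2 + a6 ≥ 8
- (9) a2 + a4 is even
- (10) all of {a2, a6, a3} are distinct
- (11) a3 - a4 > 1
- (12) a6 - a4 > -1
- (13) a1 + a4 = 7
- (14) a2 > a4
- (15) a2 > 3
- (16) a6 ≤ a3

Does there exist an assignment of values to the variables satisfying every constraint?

Satisfiable

Setting (a1, a2, a3, a4, a5, a6) = (4, 7, 6, 3, 4, 4) satisfies everything: constraint 1: a2 + a5 = 11; constraint 8: a2 + a6 = 11, and the others follow.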